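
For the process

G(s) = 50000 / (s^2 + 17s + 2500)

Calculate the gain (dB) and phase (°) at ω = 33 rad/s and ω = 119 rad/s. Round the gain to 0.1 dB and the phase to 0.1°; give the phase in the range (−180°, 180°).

ω = 33: 30.4 dB, -21.7°; ω = 119: 12.5 dB, -170.2°

At s = jω = j33:
quadratic: (j33)² + 17·j33 + 2500 = 1411 + j561 → |·| ≈ 1518.4, ∠ ≈ 21.68°
|G| = 50000 / 1518.4 ≈ 32.929
Gain = 20 log₁₀(32.929) ≈ 30.35 dB
∠G = 0.00° − 21.68° = -21.68°

At s = jω = j119:
quadratic: (j119)² + 17·j119 + 2500 = -11661 + j2023 → |·| ≈ 11835, ∠ ≈ 170.16°
|G| = 50000 / 11835 ≈ 4.2248
Gain = 20 log₁₀(4.2248) ≈ 12.52 dB
∠G = 0.00° − 170.16° = -170.16°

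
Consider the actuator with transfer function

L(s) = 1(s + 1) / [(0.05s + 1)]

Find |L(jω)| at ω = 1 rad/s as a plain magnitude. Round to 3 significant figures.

1.41

At ω = 1 rad/s:
zero (1 + j1·1) = 1 + j1 → |·| ≈ 1.4142, ∠ ≈ 45.00°
pole (1 + j1·0.05) = 1 + j0.05 → |·| ≈ 1.0012, ∠ ≈ 2.86°
|L| = 1 · 1.4142 / (1.0012) ≈ 1.4125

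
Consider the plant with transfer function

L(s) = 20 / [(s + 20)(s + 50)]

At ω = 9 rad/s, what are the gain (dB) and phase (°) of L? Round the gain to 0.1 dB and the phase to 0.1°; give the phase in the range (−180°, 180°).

At s = jω = j9:
pole (s+20): 20 + j9 → |·| = √(20²+9²) = √481 ≈ 21.932, ∠ = arctan(9/20) ≈ 24.23°
pole (s+50): 50 + j9 → |·| = √(50²+9²) = √2581 ≈ 50.804, ∠ = arctan(9/50) ≈ 10.20°
|L| = 20 / 1114.2 ≈ 0.01795
Gain = 20 log₁₀(0.01795) ≈ -34.92 dB
∠L = 0.00° − 34.43° = -34.43°

-34.9 dB, -34.4°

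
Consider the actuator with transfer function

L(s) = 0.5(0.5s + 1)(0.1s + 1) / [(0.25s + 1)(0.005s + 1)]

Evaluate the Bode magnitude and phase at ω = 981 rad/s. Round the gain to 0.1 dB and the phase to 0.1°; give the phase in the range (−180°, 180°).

25.8 dB, 11.1°

At ω = 981 rad/s:
zero (1 + j981·0.5) = 1 + j490.5 → |·| ≈ 490.5, ∠ ≈ 89.88°
zero (1 + j981·0.1) = 1 + j98.1 → |·| ≈ 98.105, ∠ ≈ 89.42°
pole (1 + j981·0.25) = 1 + j245.25 → |·| ≈ 245.25, ∠ ≈ 89.77°
pole (1 + j981·0.005) = 1 + j4.905 → |·| ≈ 5.0059, ∠ ≈ 78.48°
|L| = 0.5 · 490.5 · 98.105 / (245.25 · 5.0059) ≈ 19.598
Gain = 20 log₁₀(19.598) ≈ 25.84 dB
∠L = (89.88° + 89.42°) − (89.77° + 78.48°) = 11.05°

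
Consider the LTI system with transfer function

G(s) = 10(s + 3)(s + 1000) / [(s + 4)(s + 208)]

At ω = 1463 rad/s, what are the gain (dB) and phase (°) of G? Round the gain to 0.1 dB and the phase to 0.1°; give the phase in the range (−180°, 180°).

At s = jω = j1463:
zero (s+3): 3 + j1463 → |·| = √(3²+1463²) = √2140378 ≈ 1463, ∠ = arctan(1463/3) ≈ 89.88°
zero (s+1000): 1000 + j1463 → |·| = √(1000²+1463²) = √3140369 ≈ 1772.1, ∠ = arctan(1463/1000) ≈ 55.65°
pole (s+4): 4 + j1463 → |·| = √(4²+1463²) = √2140385 ≈ 1463, ∠ = arctan(1463/4) ≈ 89.84°
pole (s+208): 208 + j1463 → |·| = √(208²+1463²) = √2183633 ≈ 1477.7, ∠ = arctan(1463/208) ≈ 81.91°
|G| = 10 · 2.5926e+06 / 2.1619e+06 ≈ 11.992
Gain = 20 log₁₀(11.992) ≈ 21.58 dB
∠G = 145.53° − 171.75° = -26.22°

21.6 dB, -26.2°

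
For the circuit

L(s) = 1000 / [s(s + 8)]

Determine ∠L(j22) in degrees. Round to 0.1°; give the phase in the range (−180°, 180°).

At s = jω = j22:
pole (s+8): 8 + j22 → |·| = √(8²+22²) = √548 ≈ 23.409, ∠ = arctan(22/8) ≈ 70.02°
pole at origin: |s| = 22, ∠ = 90.00° (in denominator)
∠L = 0.00° − 160.02° = -160.02°

-160.0°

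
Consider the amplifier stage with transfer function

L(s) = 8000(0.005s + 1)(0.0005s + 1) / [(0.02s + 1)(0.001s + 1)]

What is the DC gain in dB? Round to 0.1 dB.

L(0) = 8000 · 1 / 1 = 8000
20 log₁₀(8000) ≈ 78.06 dB

78.1 dB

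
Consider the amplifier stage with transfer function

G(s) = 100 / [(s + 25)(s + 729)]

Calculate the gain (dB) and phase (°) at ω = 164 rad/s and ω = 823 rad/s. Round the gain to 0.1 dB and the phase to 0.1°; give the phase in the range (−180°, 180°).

ω = 164: -61.9 dB, -94.0°; ω = 823: -79.1 dB, -136.7°

At s = jω = j164:
pole (s+25): 25 + j164 → |·| = √(25²+164²) = √27521 ≈ 165.89, ∠ = arctan(164/25) ≈ 81.33°
pole (s+729): 729 + j164 → |·| = √(729²+164²) = √558337 ≈ 747.22, ∠ = arctan(164/729) ≈ 12.68°
|G| = 100 / 1.2396e+05 ≈ 0.00080671
Gain = 20 log₁₀(0.00080671) ≈ -61.87 dB
∠G = 0.00° − 94.01° = -94.01°

At s = jω = j823:
pole (s+25): 25 + j823 → |·| = √(25²+823²) = √677954 ≈ 823.38, ∠ = arctan(823/25) ≈ 88.26°
pole (s+729): 729 + j823 → |·| = √(729²+823²) = √1208770 ≈ 1099.4, ∠ = arctan(823/729) ≈ 48.47°
|G| = 100 / 9.0522e+05 ≈ 0.00011047
Gain = 20 log₁₀(0.00011047) ≈ -79.14 dB
∠G = 0.00° − 136.73° = -136.73°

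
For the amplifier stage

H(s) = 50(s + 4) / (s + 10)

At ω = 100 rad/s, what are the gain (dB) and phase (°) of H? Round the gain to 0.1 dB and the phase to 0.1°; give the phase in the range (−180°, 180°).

At s = jω = j100:
zero (s+4): 4 + j100 → |·| = √(4²+100²) = √10016 ≈ 100.08, ∠ = arctan(100/4) ≈ 87.71°
pole (s+10): 10 + j100 → |·| = √(10²+100²) = √10100 ≈ 100.5, ∠ = arctan(100/10) ≈ 84.29°
|H| = 50 · 100.08 / 100.5 ≈ 49.791
Gain = 20 log₁₀(49.791) ≈ 33.94 dB
∠H = 87.71° − 84.29° = 3.42°

33.9 dB, 3.4°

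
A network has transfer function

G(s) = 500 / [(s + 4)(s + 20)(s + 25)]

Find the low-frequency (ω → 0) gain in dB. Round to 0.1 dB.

G(0) = 500 / (4·20·25) = 0.25
20 log₁₀(0.25) ≈ -12.04 dB

-12.0 dB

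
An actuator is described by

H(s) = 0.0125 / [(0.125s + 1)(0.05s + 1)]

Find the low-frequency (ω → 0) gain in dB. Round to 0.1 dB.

-38.1 dB

H(0) = 0.0125 · 1 / 1 = 0.0125
20 log₁₀(0.0125) ≈ -38.06 dB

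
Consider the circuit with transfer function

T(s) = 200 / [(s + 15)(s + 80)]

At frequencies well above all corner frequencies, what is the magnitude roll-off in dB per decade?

Each pole contributes −20 dB/decade at high frequency; each zero contributes +20 dB/decade.
Net: 0 zero(s) − 2 pole(s) → -40 dB/decade.

-40 dB/decade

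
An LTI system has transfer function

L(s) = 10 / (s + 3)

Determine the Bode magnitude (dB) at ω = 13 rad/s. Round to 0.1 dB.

-2.5 dB

At s = jω = j13:
pole (s+3): 3 + j13 → |·| = √(3²+13²) = √178 ≈ 13.342, ∠ = arctan(13/3) ≈ 77.01°
|L| = 10 / 13.342 ≈ 0.74951
Gain = 20 log₁₀(0.74951) ≈ -2.50 dB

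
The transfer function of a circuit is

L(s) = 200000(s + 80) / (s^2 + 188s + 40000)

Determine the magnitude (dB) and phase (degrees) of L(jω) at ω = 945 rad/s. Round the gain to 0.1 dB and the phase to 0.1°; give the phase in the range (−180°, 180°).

At s = jω = j945:
zero (s+80): 80 + j945 → |·| = √(80²+945²) = √899425 ≈ 948.38, ∠ = arctan(945/80) ≈ 85.16°
quadratic: (j945)² + 188·j945 + 40000 = -853025 + j177660 → |·| ≈ 8.7133e+05, ∠ ≈ 168.24°
|L| = 200000 · 948.38 / 8.7133e+05 ≈ 217.69
Gain = 20 log₁₀(217.69) ≈ 46.76 dB
∠L = 85.16° − 168.24° = -83.08°

46.8 dB, -83.1°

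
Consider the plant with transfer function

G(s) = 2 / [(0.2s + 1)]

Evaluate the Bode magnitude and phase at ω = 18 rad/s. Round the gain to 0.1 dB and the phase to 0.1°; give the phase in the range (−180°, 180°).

At ω = 18 rad/s:
pole (1 + j18·0.2) = 1 + j3.6 → |·| ≈ 3.7363, ∠ ≈ 74.48°
|G| = 2 · 1 / (3.7363) ≈ 0.53529
Gain = 20 log₁₀(0.53529) ≈ -5.43 dB
∠G = (0°) − (74.48°) = -74.48°

-5.4 dB, -74.5°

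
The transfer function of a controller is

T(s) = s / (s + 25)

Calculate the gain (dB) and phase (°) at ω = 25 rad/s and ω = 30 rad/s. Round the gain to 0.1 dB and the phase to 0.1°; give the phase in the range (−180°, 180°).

ω = 25: -3.0 dB, 45.0°; ω = 30: -2.3 dB, 39.8°

At s = jω = j25:
zero at origin: s = j25 → |·| = 25, ∠ = 90.00°
pole (s+25): 25 + j25 → |·| = √(25²+25²) = √1250 ≈ 35.355, ∠ = arctan(25/25) ≈ 45.00°
|T| = 1 · 25 / 35.355 ≈ 0.70711
Gain = 20 log₁₀(0.70711) ≈ -3.01 dB
∠T = 90.00° − 45.00° = 45.00°

At s = jω = j30:
zero at origin: s = j30 → |·| = 30, ∠ = 90.00°
pole (s+25): 25 + j30 → |·| = √(25²+30²) = √1525 ≈ 39.051, ∠ = arctan(30/25) ≈ 50.19°
|T| = 1 · 30 / 39.051 ≈ 0.76823
Gain = 20 log₁₀(0.76823) ≈ -2.29 dB
∠T = 90.00° − 50.19° = 39.81°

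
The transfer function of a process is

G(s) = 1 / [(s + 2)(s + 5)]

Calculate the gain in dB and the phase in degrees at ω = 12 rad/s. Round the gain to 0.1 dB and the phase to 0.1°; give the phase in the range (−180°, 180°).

-44.0 dB, -147.9°

At s = jω = j12:
pole (s+2): 2 + j12 → |·| = √(2²+12²) = √148 ≈ 12.166, ∠ = arctan(12/2) ≈ 80.54°
pole (s+5): 5 + j12 → |·| = √(5²+12²) = √169 ≈ 13, ∠ = arctan(12/5) ≈ 67.38°
|G| = 1 / 158.16 ≈ 0.0063227
Gain = 20 log₁₀(0.0063227) ≈ -43.98 dB
∠G = 0.00° − 147.92° = -147.92°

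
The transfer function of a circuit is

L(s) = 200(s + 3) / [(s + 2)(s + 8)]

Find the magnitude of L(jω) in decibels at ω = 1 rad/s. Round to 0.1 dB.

30.9 dB

At s = jω = j1:
zero (s+3): 3 + j1 → |·| = √(3²+1²) = √10 ≈ 3.1623, ∠ = arctan(1/3) ≈ 18.43°
pole (s+2): 2 + j1 → |·| = √(2²+1²) = √5 ≈ 2.2361, ∠ = arctan(1/2) ≈ 26.57°
pole (s+8): 8 + j1 → |·| = √(8²+1²) = √65 ≈ 8.0623, ∠ = arctan(1/8) ≈ 7.13°
|L| = 200 · 3.1623 / 18.028 ≈ 35.082
Gain = 20 log₁₀(35.082) ≈ 30.90 dB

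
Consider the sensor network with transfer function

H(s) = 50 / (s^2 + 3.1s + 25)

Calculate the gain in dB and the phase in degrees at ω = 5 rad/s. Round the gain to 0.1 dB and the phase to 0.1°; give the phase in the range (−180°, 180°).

10.2 dB, -90.0°

At s = jω = j5:
quadratic: (j5)² + 3.1·j5 + 25 = 0 + j15.5 → |·| ≈ 15.5, ∠ ≈ 90.00°
|H| = 50 / 15.5 ≈ 3.2258
Gain = 20 log₁₀(3.2258) ≈ 10.17 dB
∠H = 0.00° − 90.00° = -90.00°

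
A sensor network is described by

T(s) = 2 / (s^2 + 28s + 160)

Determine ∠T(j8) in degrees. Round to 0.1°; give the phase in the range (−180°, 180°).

-66.8°

Substitute s = j8:
Numerator: 2 = 2 + j0
Denominator: (j8)^2 + 28(j8) + 160 = 96 + j224
|N| = √(2² + 0²) ≈ 2, ∠N ≈ 0.00°
|D| = √(96² + 224²) ≈ 243.7, ∠D ≈ 66.80°
∠T = 0.00° − 66.80° = -66.80°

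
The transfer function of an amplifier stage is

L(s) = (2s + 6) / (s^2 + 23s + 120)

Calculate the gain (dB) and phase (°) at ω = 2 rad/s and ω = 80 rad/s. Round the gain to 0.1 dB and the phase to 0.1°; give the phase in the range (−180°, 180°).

ω = 2: -24.8 dB, 12.1°; ω = 80: -32.2 dB, -75.8°

Substitute s = j2:
Numerator: 2(j2) + 6 = 6 + j4
Denominator: (j2)^2 + 23(j2) + 120 = 116 + j46
|N| = √(6² + 4²) ≈ 7.2111, ∠N ≈ 33.69°
|D| = √(116² + 46²) ≈ 124.79, ∠D ≈ 21.63°
|L| = 7.2111 / 124.79 ≈ 0.057786
Gain = 20 log₁₀(0.057786) ≈ -24.76 dB
∠L = 33.69° − 21.63° = 12.06°

Substitute s = j80:
Numerator: 2(j80) + 6 = 6 + j160
Denominator: (j80)^2 + 23(j80) + 120 = -6280 + j1840
|N| = √(6² + 160²) ≈ 160.11, ∠N ≈ 87.85°
|D| = √(6280² + 1840²) ≈ 6544, ∠D ≈ 163.67°
|L| = 160.11 / 6544 ≈ 0.024467
Gain = 20 log₁₀(0.024467) ≈ -32.23 dB
∠L = 87.85° − 163.67° = -75.82°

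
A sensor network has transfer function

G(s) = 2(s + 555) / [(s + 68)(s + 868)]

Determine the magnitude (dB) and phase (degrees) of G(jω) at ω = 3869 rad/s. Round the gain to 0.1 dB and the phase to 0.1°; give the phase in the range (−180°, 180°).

-65.9 dB, -84.5°

At s = jω = j3869:
zero (s+555): 555 + j3869 → |·| = √(555²+3869²) = √15277186 ≈ 3908.6, ∠ = arctan(3869/555) ≈ 81.84°
pole (s+68): 68 + j3869 → |·| = √(68²+3869²) = √14973785 ≈ 3869.6, ∠ = arctan(3869/68) ≈ 88.99°
pole (s+868): 868 + j3869 → |·| = √(868²+3869²) = √15722585 ≈ 3965.2, ∠ = arctan(3869/868) ≈ 77.36°
|G| = 2 · 3908.6 / 1.5344e+07 ≈ 0.00050946
Gain = 20 log₁₀(0.00050946) ≈ -65.86 dB
∠G = 81.84° − 166.35° = -84.51°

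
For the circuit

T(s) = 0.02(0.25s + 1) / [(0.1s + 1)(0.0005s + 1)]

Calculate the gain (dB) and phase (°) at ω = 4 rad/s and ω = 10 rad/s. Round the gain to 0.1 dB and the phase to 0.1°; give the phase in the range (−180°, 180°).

At ω = 4 rad/s:
zero (1 + j4·0.25) = 1 + j1 → |·| ≈ 1.4142, ∠ ≈ 45.00°
pole (1 + j4·0.1) = 1 + j0.4 → |·| ≈ 1.077, ∠ ≈ 21.80°
pole (1 + j4·0.0005) = 1 + j0.002 → |·| ≈ 1, ∠ ≈ 0.11°
|T| = 0.02 · 1.4142 / (1.077 · 1) ≈ 0.026262
Gain = 20 log₁₀(0.026262) ≈ -31.61 dB
∠T = (45.00°) − (21.80° + 0.11°) = 23.09°

At ω = 10 rad/s:
zero (1 + j10·0.25) = 1 + j2.5 → |·| ≈ 2.6926, ∠ ≈ 68.20°
pole (1 + j10·0.1) = 1 + j1 → |·| ≈ 1.4142, ∠ ≈ 45.00°
pole (1 + j10·0.0005) = 1 + j0.005 → |·| ≈ 1, ∠ ≈ 0.29°
|T| = 0.02 · 2.6926 / (1.4142 · 1) ≈ 0.038079
Gain = 20 log₁₀(0.038079) ≈ -28.39 dB
∠T = (68.20°) − (45.00° + 0.29°) = 22.91°

ω = 4: -31.6 dB, 23.1°; ω = 10: -28.4 dB, 22.9°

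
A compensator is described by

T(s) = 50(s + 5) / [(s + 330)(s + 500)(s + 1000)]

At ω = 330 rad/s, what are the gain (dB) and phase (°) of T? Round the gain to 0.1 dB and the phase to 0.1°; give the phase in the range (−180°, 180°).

-85.0 dB, -7.6°

At s = jω = j330:
zero (s+5): 5 + j330 → |·| = √(5²+330²) = √108925 ≈ 330.04, ∠ = arctan(330/5) ≈ 89.13°
pole (s+330): 330 + j330 → |·| = √(330²+330²) = √217800 ≈ 466.69, ∠ = arctan(330/330) ≈ 45.00°
pole (s+500): 500 + j330 → |·| = √(500²+330²) = √358900 ≈ 599.08, ∠ = arctan(330/500) ≈ 33.42°
pole (s+1000): 1000 + j330 → |·| = √(1000²+330²) = √1108900 ≈ 1053, ∠ = arctan(330/1000) ≈ 18.26°
|T| = 50 · 330.04 / 2.944e+08 ≈ 5.6053e-05
Gain = 20 log₁₀(5.6053e-05) ≈ -85.03 dB
∠T = 89.13° − 96.68° = -7.55°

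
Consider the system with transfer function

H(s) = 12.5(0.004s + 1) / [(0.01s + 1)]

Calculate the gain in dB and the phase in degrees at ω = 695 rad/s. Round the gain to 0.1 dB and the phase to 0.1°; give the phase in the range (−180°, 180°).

14.4 dB, -11.6°

At ω = 695 rad/s:
zero (1 + j695·0.004) = 1 + j2.78 → |·| ≈ 2.9544, ∠ ≈ 70.22°
pole (1 + j695·0.01) = 1 + j6.95 → |·| ≈ 7.0216, ∠ ≈ 81.81°
|H| = 12.5 · 2.9544 / (7.0216) ≈ 5.2595
Gain = 20 log₁₀(5.2595) ≈ 14.42 dB
∠H = (70.22°) − (81.81°) = -11.59°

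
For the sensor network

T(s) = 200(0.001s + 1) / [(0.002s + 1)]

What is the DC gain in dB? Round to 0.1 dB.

T(0) = 200 · 1 / 1 = 200
20 log₁₀(200) ≈ 46.02 dB

46.0 dB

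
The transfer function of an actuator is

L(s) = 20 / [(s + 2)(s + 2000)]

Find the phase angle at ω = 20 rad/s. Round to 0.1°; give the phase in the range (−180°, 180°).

-84.9°

At s = jω = j20:
pole (s+2): 2 + j20 → |·| = √(2²+20²) = √404 ≈ 20.1, ∠ = arctan(20/2) ≈ 84.29°
pole (s+2000): 2000 + j20 → |·| = √(2000²+20²) = √4000400 ≈ 2000.1, ∠ = arctan(20/2000) ≈ 0.57°
∠L = 0.00° − 84.86° = -84.86°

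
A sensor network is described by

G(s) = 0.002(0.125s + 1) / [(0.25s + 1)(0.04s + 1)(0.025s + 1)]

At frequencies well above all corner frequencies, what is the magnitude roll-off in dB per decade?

Each pole contributes −20 dB/decade at high frequency; each zero contributes +20 dB/decade.
Net: 1 zero(s) − 3 pole(s) → -40 dB/decade.

-40 dB/decade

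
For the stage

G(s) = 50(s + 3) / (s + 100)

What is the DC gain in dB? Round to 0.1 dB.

3.5 dB

G(0) = 50·3 / (100) = 1.5
20 log₁₀(1.5) ≈ 3.52 dB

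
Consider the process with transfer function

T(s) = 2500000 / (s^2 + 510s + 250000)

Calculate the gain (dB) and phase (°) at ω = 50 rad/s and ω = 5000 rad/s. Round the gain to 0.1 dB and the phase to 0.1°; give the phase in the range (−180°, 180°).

ω = 50: 20.0 dB, -5.9°; ω = 5000: -20.0 dB, -174.1°

At s = jω = j50:
quadratic: (j50)² + 510·j50 + 250000 = 247500 + j25500 → |·| ≈ 2.4881e+05, ∠ ≈ 5.88°
|T| = 2500000 / 2.4881e+05 ≈ 10.048
Gain = 20 log₁₀(10.048) ≈ 20.04 dB
∠T = 0.00° − 5.88° = -5.88°

At s = jω = j5000:
quadratic: (j5000)² + 510·j5000 + 250000 = -24750000 + j2550000 → |·| ≈ 2.4881e+07, ∠ ≈ 174.12°
|T| = 2500000 / 2.4881e+07 ≈ 0.10048
Gain = 20 log₁₀(0.10048) ≈ -19.96 dB
∠T = 0.00° − 174.12° = -174.12°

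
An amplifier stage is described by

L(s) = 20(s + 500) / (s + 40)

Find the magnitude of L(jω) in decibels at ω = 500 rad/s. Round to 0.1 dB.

At s = jω = j500:
zero (s+500): 500 + j500 → |·| = √(500²+500²) = √500000 ≈ 707.11, ∠ = arctan(500/500) ≈ 45.00°
pole (s+40): 40 + j500 → |·| = √(40²+500²) = √251600 ≈ 501.6, ∠ = arctan(500/40) ≈ 85.43°
|L| = 20 · 707.11 / 501.6 ≈ 28.194
Gain = 20 log₁₀(28.194) ≈ 29.00 dB

29.0 dB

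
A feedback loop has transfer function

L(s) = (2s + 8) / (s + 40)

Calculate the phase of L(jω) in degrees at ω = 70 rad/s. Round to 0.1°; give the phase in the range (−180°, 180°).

Substitute s = j70:
Numerator: 2(j70) + 8 = 8 + j140
Denominator: (j70) + 40 = 40 + j70
|N| = √(8² + 140²) ≈ 140.23, ∠N ≈ 86.73°
|D| = √(40² + 70²) ≈ 80.623, ∠D ≈ 60.26°
∠L = 86.73° − 60.26° = 26.47°

26.5°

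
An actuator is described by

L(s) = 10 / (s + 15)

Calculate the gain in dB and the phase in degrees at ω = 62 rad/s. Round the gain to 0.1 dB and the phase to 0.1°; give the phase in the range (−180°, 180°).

At s = jω = j62:
pole (s+15): 15 + j62 → |·| = √(15²+62²) = √4069 ≈ 63.789, ∠ = arctan(62/15) ≈ 76.40°
|L| = 10 / 63.789 ≈ 0.15677
Gain = 20 log₁₀(0.15677) ≈ -16.09 dB
∠L = 0.00° − 76.40° = -76.40°

-16.1 dB, -76.4°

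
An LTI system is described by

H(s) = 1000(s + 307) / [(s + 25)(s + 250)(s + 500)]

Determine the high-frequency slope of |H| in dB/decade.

-40 dB/decade

Each pole contributes −20 dB/decade at high frequency; each zero contributes +20 dB/decade.
Net: 1 zero(s) − 3 pole(s) → -40 dB/decade.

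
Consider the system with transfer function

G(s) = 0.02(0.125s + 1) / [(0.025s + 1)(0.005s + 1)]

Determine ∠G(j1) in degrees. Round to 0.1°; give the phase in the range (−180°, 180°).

5.4°

At ω = 1 rad/s:
zero (1 + j1·0.125) = 1 + j0.125 → |·| ≈ 1.0078, ∠ ≈ 7.13°
pole (1 + j1·0.025) = 1 + j0.025 → |·| ≈ 1.0003, ∠ ≈ 1.43°
pole (1 + j1·0.005) = 1 + j0.005 → |·| ≈ 1, ∠ ≈ 0.29°
∠G = (7.13°) − (1.43° + 0.29°) = 5.41°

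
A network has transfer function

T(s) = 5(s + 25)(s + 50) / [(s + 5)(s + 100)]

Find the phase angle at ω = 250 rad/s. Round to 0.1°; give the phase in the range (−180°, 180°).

5.9°

At s = jω = j250:
zero (s+25): 25 + j250 → |·| = √(25²+250²) = √63125 ≈ 251.25, ∠ = arctan(250/25) ≈ 84.29°
zero (s+50): 50 + j250 → |·| = √(50²+250²) = √65000 ≈ 254.95, ∠ = arctan(250/50) ≈ 78.69°
pole (s+5): 5 + j250 → |·| = √(5²+250²) = √62525 ≈ 250.05, ∠ = arctan(250/5) ≈ 88.85°
pole (s+100): 100 + j250 → |·| = √(100²+250²) = √72500 ≈ 269.26, ∠ = arctan(250/100) ≈ 68.20°
∠T = 162.98° − 157.05° = 5.93°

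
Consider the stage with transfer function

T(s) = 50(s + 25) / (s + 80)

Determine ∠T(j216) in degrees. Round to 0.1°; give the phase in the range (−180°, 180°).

13.7°

At s = jω = j216:
zero (s+25): 25 + j216 → |·| = √(25²+216²) = √47281 ≈ 217.44, ∠ = arctan(216/25) ≈ 83.40°
pole (s+80): 80 + j216 → |·| = √(80²+216²) = √53056 ≈ 230.34, ∠ = arctan(216/80) ≈ 69.68°
∠T = 83.40° − 69.68° = 13.72°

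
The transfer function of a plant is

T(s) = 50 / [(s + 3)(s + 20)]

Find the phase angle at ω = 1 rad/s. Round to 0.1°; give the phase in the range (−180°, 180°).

-21.3°

At s = jω = j1:
pole (s+3): 3 + j1 → |·| = √(3²+1²) = √10 ≈ 3.1623, ∠ = arctan(1/3) ≈ 18.43°
pole (s+20): 20 + j1 → |·| = √(20²+1²) = √401 ≈ 20.025, ∠ = arctan(1/20) ≈ 2.86°
∠T = 0.00° − 21.29° = -21.29°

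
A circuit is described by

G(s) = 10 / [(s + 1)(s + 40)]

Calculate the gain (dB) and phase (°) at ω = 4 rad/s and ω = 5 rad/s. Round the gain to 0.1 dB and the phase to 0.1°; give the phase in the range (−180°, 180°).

At s = jω = j4:
pole (s+1): 1 + j4 → |·| = √(1²+4²) = √17 ≈ 4.1231, ∠ = arctan(4/1) ≈ 75.96°
pole (s+40): 40 + j4 → |·| = √(40²+4²) = √1616 ≈ 40.2, ∠ = arctan(4/40) ≈ 5.71°
|G| = 10 / 165.75 ≈ 0.060332
Gain = 20 log₁₀(0.060332) ≈ -24.39 dB
∠G = 0.00° − 81.67° = -81.67°

At s = jω = j5:
pole (s+1): 1 + j5 → |·| = √(1²+5²) = √26 ≈ 5.099, ∠ = arctan(5/1) ≈ 78.69°
pole (s+40): 40 + j5 → |·| = √(40²+5²) = √1625 ≈ 40.311, ∠ = arctan(5/40) ≈ 7.13°
|G| = 10 / 205.55 ≈ 0.04865
Gain = 20 log₁₀(0.04865) ≈ -26.26 dB
∠G = 0.00° − 85.82° = -85.82°

ω = 4: -24.4 dB, -81.7°; ω = 5: -26.3 dB, -85.8°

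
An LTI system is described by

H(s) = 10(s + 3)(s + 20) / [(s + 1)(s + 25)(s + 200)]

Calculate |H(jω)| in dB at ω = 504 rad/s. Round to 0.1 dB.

At s = jω = j504:
zero (s+3): 3 + j504 → |·| = √(3²+504²) = √254025 ≈ 504.01, ∠ = arctan(504/3) ≈ 89.66°
zero (s+20): 20 + j504 → |·| = √(20²+504²) = √254416 ≈ 504.4, ∠ = arctan(504/20) ≈ 87.73°
pole (s+1): 1 + j504 → |·| = √(1²+504²) = √254017 ≈ 504, ∠ = arctan(504/1) ≈ 89.89°
pole (s+25): 25 + j504 → |·| = √(25²+504²) = √254641 ≈ 504.62, ∠ = arctan(504/25) ≈ 87.16°
pole (s+200): 200 + j504 → |·| = √(200²+504²) = √294016 ≈ 542.23, ∠ = arctan(504/200) ≈ 68.36°
|H| = 10 · 2.5422e+05 / 1.379e+08 ≈ 0.018435
Gain = 20 log₁₀(0.018435) ≈ -34.69 dB

-34.7 dB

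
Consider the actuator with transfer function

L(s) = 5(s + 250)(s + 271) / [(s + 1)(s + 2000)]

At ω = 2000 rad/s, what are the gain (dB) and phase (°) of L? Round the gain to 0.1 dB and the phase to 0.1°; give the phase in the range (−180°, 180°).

11.1 dB, 30.2°

At s = jω = j2000:
zero (s+250): 250 + j2000 → |·| = √(250²+2000²) = √4062500 ≈ 2015.6, ∠ = arctan(2000/250) ≈ 82.87°
zero (s+271): 271 + j2000 → |·| = √(271²+2000²) = √4073441 ≈ 2018.3, ∠ = arctan(2000/271) ≈ 82.28°
pole (s+1): 1 + j2000 → |·| = √(1²+2000²) = √4000001 ≈ 2000, ∠ = arctan(2000/1) ≈ 89.97°
pole (s+2000): 2000 + j2000 → |·| = √(2000²+2000²) = √8000000 ≈ 2828.4, ∠ = arctan(2000/2000) ≈ 45.00°
|L| = 5 · 4.0681e+06 / 5.6568e+06 ≈ 3.5958
Gain = 20 log₁₀(3.5958) ≈ 11.12 dB
∠L = 165.15° − 134.97° = 30.18°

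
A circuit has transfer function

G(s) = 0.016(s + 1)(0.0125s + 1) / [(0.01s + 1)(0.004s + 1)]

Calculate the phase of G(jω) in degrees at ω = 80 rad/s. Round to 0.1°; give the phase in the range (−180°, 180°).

At ω = 80 rad/s:
zero (1 + j80·1) = 1 + j80 → |·| ≈ 80.006, ∠ ≈ 89.28°
zero (1 + j80·0.0125) = 1 + j1 → |·| ≈ 1.4142, ∠ ≈ 45.00°
pole (1 + j80·0.01) = 1 + j0.8 → |·| ≈ 1.2806, ∠ ≈ 38.66°
pole (1 + j80·0.004) = 1 + j0.32 → |·| ≈ 1.05, ∠ ≈ 17.74°
∠G = (89.28° + 45.00°) − (38.66° + 17.74°) = 77.88°

77.9°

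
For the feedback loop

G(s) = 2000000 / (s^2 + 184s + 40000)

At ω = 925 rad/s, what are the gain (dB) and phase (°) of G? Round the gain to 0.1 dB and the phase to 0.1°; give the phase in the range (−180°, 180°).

7.6 dB, -168.2°

At s = jω = j925:
quadratic: (j925)² + 184·j925 + 40000 = -815625 + j170200 → |·| ≈ 8.3319e+05, ∠ ≈ 168.21°
|G| = 2000000 / 8.3319e+05 ≈ 2.4004
Gain = 20 log₁₀(2.4004) ≈ 7.61 dB
∠G = 0.00° − 168.21° = -168.21°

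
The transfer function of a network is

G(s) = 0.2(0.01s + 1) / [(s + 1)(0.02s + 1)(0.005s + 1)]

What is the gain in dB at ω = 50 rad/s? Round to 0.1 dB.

-50.3 dB

At ω = 50 rad/s:
zero (1 + j50·0.01) = 1 + j0.5 → |·| ≈ 1.118, ∠ ≈ 26.57°
pole (1 + j50·1) = 1 + j50 → |·| ≈ 50.01, ∠ ≈ 88.85°
pole (1 + j50·0.02) = 1 + j1 → |·| ≈ 1.4142, ∠ ≈ 45.00°
pole (1 + j50·0.005) = 1 + j0.25 → |·| ≈ 1.0308, ∠ ≈ 14.04°
|G| = 0.2 · 1.118 / (50.01 · 1.4142 · 1.0308) ≈ 0.0030671
Gain = 20 log₁₀(0.0030671) ≈ -50.27 dB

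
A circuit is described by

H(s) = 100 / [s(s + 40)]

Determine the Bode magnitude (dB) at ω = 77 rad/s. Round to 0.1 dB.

At s = jω = j77:
pole (s+40): 40 + j77 → |·| = √(40²+77²) = √7529 ≈ 86.77, ∠ = arctan(77/40) ≈ 62.55°
pole at origin: |s| = 77, ∠ = 90.00° (in denominator)
|H| = 100 / 6681.3 ≈ 0.014967
Gain = 20 log₁₀(0.014967) ≈ -36.50 dB

-36.5 dB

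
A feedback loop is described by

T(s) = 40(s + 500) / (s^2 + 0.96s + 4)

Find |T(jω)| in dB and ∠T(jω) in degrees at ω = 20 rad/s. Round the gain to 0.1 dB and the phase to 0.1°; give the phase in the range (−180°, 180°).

34.1 dB, -174.9°

At s = jω = j20:
zero (s+500): 500 + j20 → |·| = √(500²+20²) = √250400 ≈ 500.4, ∠ = arctan(20/500) ≈ 2.29°
quadratic: (j20)² + 0.96·j20 + 4 = -396 + j19.2 → |·| ≈ 396.47, ∠ ≈ 177.22°
|T| = 40 · 500.4 / 396.47 ≈ 50.486
Gain = 20 log₁₀(50.486) ≈ 34.06 dB
∠T = 2.29° − 177.22° = -174.93°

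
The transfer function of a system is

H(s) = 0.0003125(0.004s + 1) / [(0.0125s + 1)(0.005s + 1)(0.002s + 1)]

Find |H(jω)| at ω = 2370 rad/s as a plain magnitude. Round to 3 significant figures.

At ω = 2370 rad/s:
zero (1 + j2370·0.004) = 1 + j9.48 → |·| ≈ 9.5326, ∠ ≈ 83.98°
pole (1 + j2370·0.0125) = 1 + j29.625 → |·| ≈ 29.642, ∠ ≈ 88.07°
pole (1 + j2370·0.005) = 1 + j11.85 → |·| ≈ 11.892, ∠ ≈ 85.18°
pole (1 + j2370·0.002) = 1 + j4.74 → |·| ≈ 4.8443, ∠ ≈ 78.09°
|H| = 0.0003125 · 9.5326 / (29.642 · 11.892 · 4.8443) ≈ 1.7445e-06

1.74e-06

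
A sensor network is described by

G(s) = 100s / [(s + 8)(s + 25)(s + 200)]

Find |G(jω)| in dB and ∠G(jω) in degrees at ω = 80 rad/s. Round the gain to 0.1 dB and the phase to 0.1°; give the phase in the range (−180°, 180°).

At s = jω = j80:
zero at origin: s = j80 → |·| = 80, ∠ = 90.00°
pole (s+8): 8 + j80 → |·| = √(8²+80²) = √6464 ≈ 80.399, ∠ = arctan(80/8) ≈ 84.29°
pole (s+25): 25 + j80 → |·| = √(25²+80²) = √7025 ≈ 83.815, ∠ = arctan(80/25) ≈ 72.65°
pole (s+200): 200 + j80 → |·| = √(200²+80²) = √46400 ≈ 215.41, ∠ = arctan(80/200) ≈ 21.80°
|G| = 100 · 80 / 1.4516e+06 ≈ 0.0055112
Gain = 20 log₁₀(0.0055112) ≈ -45.18 dB
∠G = 90.00° − 178.74° = -88.74°

-45.2 dB, -88.7°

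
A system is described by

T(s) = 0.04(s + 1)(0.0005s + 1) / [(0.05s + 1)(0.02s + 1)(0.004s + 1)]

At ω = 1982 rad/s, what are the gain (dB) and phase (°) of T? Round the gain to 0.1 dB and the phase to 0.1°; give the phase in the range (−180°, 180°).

At ω = 1982 rad/s:
zero (1 + j1982·1) = 1 + j1982 → |·| ≈ 1982, ∠ ≈ 89.97°
zero (1 + j1982·0.0005) = 1 + j0.991 → |·| ≈ 1.4079, ∠ ≈ 44.74°
pole (1 + j1982·0.05) = 1 + j99.1 → |·| ≈ 99.105, ∠ ≈ 89.42°
pole (1 + j1982·0.02) = 1 + j39.64 → |·| ≈ 39.653, ∠ ≈ 88.55°
pole (1 + j1982·0.004) = 1 + j7.928 → |·| ≈ 7.9908, ∠ ≈ 82.81°
|T| = 0.04 · 1982 · 1.4079 / (99.105 · 39.653 · 7.9908) ≈ 0.0035545
Gain = 20 log₁₀(0.0035545) ≈ -48.98 dB
∠T = (89.97° + 44.74°) − (89.42° + 88.55° + 82.81°) = -126.07°

-49.0 dB, -126.1°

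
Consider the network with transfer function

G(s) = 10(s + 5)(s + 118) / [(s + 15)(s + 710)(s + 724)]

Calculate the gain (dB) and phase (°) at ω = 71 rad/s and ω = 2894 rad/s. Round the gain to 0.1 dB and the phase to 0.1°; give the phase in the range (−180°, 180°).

At s = jω = j71:
zero (s+5): 5 + j71 → |·| = √(5²+71²) = √5066 ≈ 71.176, ∠ = arctan(71/5) ≈ 85.97°
zero (s+118): 118 + j71 → |·| = √(118²+71²) = √18965 ≈ 137.71, ∠ = arctan(71/118) ≈ 31.04°
pole (s+15): 15 + j71 → |·| = √(15²+71²) = √5266 ≈ 72.567, ∠ = arctan(71/15) ≈ 78.07°
pole (s+710): 710 + j71 → |·| = √(710²+71²) = √509141 ≈ 713.54, ∠ = arctan(71/710) ≈ 5.71°
pole (s+724): 724 + j71 → |·| = √(724²+71²) = √529217 ≈ 727.47, ∠ = arctan(71/724) ≈ 5.60°
|G| = 10 · 9801.6 / 3.7668e+07 ≈ 0.0026021
Gain = 20 log₁₀(0.0026021) ≈ -51.69 dB
∠G = 117.01° − 89.38° = 27.63°

At s = jω = j2894:
zero (s+5): 5 + j2894 → |·| = √(5²+2894²) = √8375261 ≈ 2894, ∠ = arctan(2894/5) ≈ 89.90°
zero (s+118): 118 + j2894 → |·| = √(118²+2894²) = √8389160 ≈ 2896.4, ∠ = arctan(2894/118) ≈ 87.67°
pole (s+15): 15 + j2894 → |·| = √(15²+2894²) = √8375461 ≈ 2894, ∠ = arctan(2894/15) ≈ 89.70°
pole (s+710): 710 + j2894 → |·| = √(710²+2894²) = √8879336 ≈ 2979.8, ∠ = arctan(2894/710) ≈ 76.22°
pole (s+724): 724 + j2894 → |·| = √(724²+2894²) = √8899412 ≈ 2983.2, ∠ = arctan(2894/724) ≈ 75.95°
|G| = 10 · 8.3822e+06 / 2.5726e+10 ≈ 0.0032583
Gain = 20 log₁₀(0.0032583) ≈ -49.74 dB
∠G = 177.57° − 241.87° = -64.30°

ω = 71: -51.7 dB, 27.6°; ω = 2894: -49.7 dB, -64.3°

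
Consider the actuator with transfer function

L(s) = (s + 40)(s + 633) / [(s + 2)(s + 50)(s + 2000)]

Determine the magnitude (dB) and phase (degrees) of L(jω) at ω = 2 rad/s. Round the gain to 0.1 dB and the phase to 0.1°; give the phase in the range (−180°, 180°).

-21.0 dB, -44.3°

At s = jω = j2:
zero (s+40): 40 + j2 → |·| = √(40²+2²) = √1604 ≈ 40.05, ∠ = arctan(2/40) ≈ 2.86°
zero (s+633): 633 + j2 → |·| = √(633²+2²) = √400693 ≈ 633, ∠ = arctan(2/633) ≈ 0.18°
pole (s+2): 2 + j2 → |·| = √(2²+2²) = √8 ≈ 2.8284, ∠ = arctan(2/2) ≈ 45.00°
pole (s+50): 50 + j2 → |·| = √(50²+2²) = √2504 ≈ 50.04, ∠ = arctan(2/50) ≈ 2.29°
pole (s+2000): 2000 + j2 → |·| = √(2000²+2²) = √4000004 ≈ 2000, ∠ = arctan(2/2000) ≈ 0.06°
|L| = 1 · 25352 / 2.8307e+05 ≈ 0.089561
Gain = 20 log₁₀(0.089561) ≈ -20.96 dB
∠L = 3.04° − 47.35° = -44.31°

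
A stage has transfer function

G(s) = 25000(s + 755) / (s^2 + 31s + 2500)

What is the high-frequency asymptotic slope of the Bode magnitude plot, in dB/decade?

-20 dB/decade

Each pole contributes −20 dB/decade at high frequency; each zero contributes +20 dB/decade.
Net: 1 zero(s) − 2 pole(s) → -20 dB/decade.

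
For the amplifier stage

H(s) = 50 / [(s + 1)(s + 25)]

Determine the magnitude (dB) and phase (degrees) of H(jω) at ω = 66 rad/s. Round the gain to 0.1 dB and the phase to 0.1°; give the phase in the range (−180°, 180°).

At s = jω = j66:
pole (s+1): 1 + j66 → |·| = √(1²+66²) = √4357 ≈ 66.008, ∠ = arctan(66/1) ≈ 89.13°
pole (s+25): 25 + j66 → |·| = √(25²+66²) = √4981 ≈ 70.576, ∠ = arctan(66/25) ≈ 69.25°
|H| = 50 / 4658.6 ≈ 0.010733
Gain = 20 log₁₀(0.010733) ≈ -39.39 dB
∠H = 0.00° − 158.38° = -158.38°

-39.4 dB, -158.4°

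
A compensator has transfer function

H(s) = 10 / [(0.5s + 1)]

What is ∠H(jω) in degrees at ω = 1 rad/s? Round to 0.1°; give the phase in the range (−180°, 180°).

At ω = 1 rad/s:
pole (1 + j1·0.5) = 1 + j0.5 → |·| ≈ 1.118, ∠ ≈ 26.57°
∠H = (0°) − (26.57°) = -26.57°

-26.6°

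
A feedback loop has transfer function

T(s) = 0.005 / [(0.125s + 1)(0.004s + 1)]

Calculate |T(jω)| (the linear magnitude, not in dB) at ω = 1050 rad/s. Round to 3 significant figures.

At ω = 1050 rad/s:
pole (1 + j1050·0.125) = 1 + j131.25 → |·| ≈ 131.25, ∠ ≈ 89.56°
pole (1 + j1050·0.004) = 1 + j4.2 → |·| ≈ 4.3174, ∠ ≈ 76.61°
|T| = 0.005 · 1 / (131.25 · 4.3174) ≈ 8.8237e-06

8.82e-06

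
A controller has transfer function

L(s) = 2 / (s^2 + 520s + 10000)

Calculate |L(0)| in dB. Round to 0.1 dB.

-74.0 dB

L(0) = 2 / 10000 = 0.0002
20 log₁₀(0.0002) ≈ -73.98 dB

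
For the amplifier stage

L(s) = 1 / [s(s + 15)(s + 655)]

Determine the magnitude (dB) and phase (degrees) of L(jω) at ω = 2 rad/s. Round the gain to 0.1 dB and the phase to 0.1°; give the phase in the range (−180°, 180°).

-85.9 dB, -97.8°

At s = jω = j2:
pole (s+15): 15 + j2 → |·| = √(15²+2²) = √229 ≈ 15.133, ∠ = arctan(2/15) ≈ 7.59°
pole (s+655): 655 + j2 → |·| = √(655²+2²) = √429029 ≈ 655, ∠ = arctan(2/655) ≈ 0.17°
pole at origin: |s| = 2, ∠ = 90.00° (in denominator)
|L| = 1 / 19824 ≈ 5.0444e-05
Gain = 20 log₁₀(5.0444e-05) ≈ -85.94 dB
∠L = 0.00° − 97.76° = -97.76°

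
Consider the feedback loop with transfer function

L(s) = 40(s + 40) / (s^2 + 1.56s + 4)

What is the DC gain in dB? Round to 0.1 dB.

L(0) = 40·40 / 4 = 400
20 log₁₀(400) ≈ 52.04 dB

52.0 dB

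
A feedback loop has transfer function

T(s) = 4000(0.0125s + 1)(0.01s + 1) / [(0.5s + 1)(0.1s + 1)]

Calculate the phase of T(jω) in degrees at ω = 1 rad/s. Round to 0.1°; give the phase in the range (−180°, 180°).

-31.0°

At ω = 1 rad/s:
zero (1 + j1·0.0125) = 1 + j0.0125 → |·| ≈ 1.0001, ∠ ≈ 0.72°
zero (1 + j1·0.01) = 1 + j0.01 → |·| ≈ 1, ∠ ≈ 0.57°
pole (1 + j1·0.5) = 1 + j0.5 → |·| ≈ 1.118, ∠ ≈ 26.57°
pole (1 + j1·0.1) = 1 + j0.1 → |·| ≈ 1.005, ∠ ≈ 5.71°
∠T = (0.72° + 0.57°) − (26.57° + 5.71°) = -30.99°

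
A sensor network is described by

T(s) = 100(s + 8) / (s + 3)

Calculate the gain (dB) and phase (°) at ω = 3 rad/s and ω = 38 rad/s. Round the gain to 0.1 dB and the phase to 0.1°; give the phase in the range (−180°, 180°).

ω = 3: 46.1 dB, -24.4°; ω = 38: 40.2 dB, -7.4°

At s = jω = j3:
zero (s+8): 8 + j3 → |·| = √(8²+3²) = √73 ≈ 8.544, ∠ = arctan(3/8) ≈ 20.56°
pole (s+3): 3 + j3 → |·| = √(3²+3²) = √18 ≈ 4.2426, ∠ = arctan(3/3) ≈ 45.00°
|T| = 100 · 8.544 / 4.2426 ≈ 201.39
Gain = 20 log₁₀(201.39) ≈ 46.08 dB
∠T = 20.56° − 45.00° = -24.44°

At s = jω = j38:
zero (s+8): 8 + j38 → |·| = √(8²+38²) = √1508 ≈ 38.833, ∠ = arctan(38/8) ≈ 78.11°
pole (s+3): 3 + j38 → |·| = √(3²+38²) = √1453 ≈ 38.118, ∠ = arctan(38/3) ≈ 85.49°
|T| = 100 · 38.833 / 38.118 ≈ 101.88
Gain = 20 log₁₀(101.88) ≈ 40.16 dB
∠T = 78.11° − 85.49° = -7.38°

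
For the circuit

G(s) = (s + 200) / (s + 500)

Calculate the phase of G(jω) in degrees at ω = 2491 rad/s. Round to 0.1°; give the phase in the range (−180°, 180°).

At s = jω = j2491:
zero (s+200): 200 + j2491 → |·| = √(200²+2491²) = √6245081 ≈ 2499, ∠ = arctan(2491/200) ≈ 85.41°
pole (s+500): 500 + j2491 → |·| = √(500²+2491²) = √6455081 ≈ 2540.7, ∠ = arctan(2491/500) ≈ 78.65°
∠G = 85.41° − 78.65° = 6.76°

6.8°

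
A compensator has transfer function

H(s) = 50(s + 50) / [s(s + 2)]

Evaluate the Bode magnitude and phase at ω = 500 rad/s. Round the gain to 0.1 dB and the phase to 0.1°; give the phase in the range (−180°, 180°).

-20.0 dB, -95.5°

At s = jω = j500:
zero (s+50): 50 + j500 → |·| = √(50²+500²) = √252500 ≈ 502.49, ∠ = arctan(500/50) ≈ 84.29°
pole (s+2): 2 + j500 → |·| = √(2²+500²) = √250004 ≈ 500, ∠ = arctan(500/2) ≈ 89.77°
pole at origin: |s| = 500, ∠ = 90.00° (in denominator)
|H| = 50 · 502.49 / 2.5e+05 ≈ 0.1005
Gain = 20 log₁₀(0.1005) ≈ -19.96 dB
∠H = 84.29° − 179.77° = -95.48°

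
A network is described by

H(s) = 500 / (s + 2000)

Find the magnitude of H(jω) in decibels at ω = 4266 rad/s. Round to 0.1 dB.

-19.5 dB

At s = jω = j4266:
pole (s+2000): 2000 + j4266 → |·| = √(2000²+4266²) = √22198756 ≈ 4711.6, ∠ = arctan(4266/2000) ≈ 64.88°
|H| = 500 / 4711.6 ≈ 0.10612
Gain = 20 log₁₀(0.10612) ≈ -19.48 dB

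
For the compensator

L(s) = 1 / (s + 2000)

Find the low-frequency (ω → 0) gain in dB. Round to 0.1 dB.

L(0) = 1 / 2000 = 0.0005
20 log₁₀(0.0005) ≈ -66.02 dB

-66.0 dB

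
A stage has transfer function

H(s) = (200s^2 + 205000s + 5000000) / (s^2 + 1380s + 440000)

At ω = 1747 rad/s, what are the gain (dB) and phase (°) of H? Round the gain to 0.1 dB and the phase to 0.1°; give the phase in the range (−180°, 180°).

Substitute s = j1747:
Numerator: 200(j1747)^2 + 205000(j1747) + 5000000 = -605401800 + j358135000
Denominator: (j1747)^2 + 1380(j1747) + 440000 = -2612009 + j2410860
|N| = √(605401800² + 358135000²) ≈ 7.034e+08, ∠N ≈ 149.39°
|D| = √(2612009² + 2410860²) ≈ 3.5546e+06, ∠D ≈ 137.29°
|H| = 7.034e+08 / 3.5546e+06 ≈ 197.88
Gain = 20 log₁₀(197.88) ≈ 45.93 dB
∠H = 149.39° − 137.29° = 12.10°

45.9 dB, 12.1°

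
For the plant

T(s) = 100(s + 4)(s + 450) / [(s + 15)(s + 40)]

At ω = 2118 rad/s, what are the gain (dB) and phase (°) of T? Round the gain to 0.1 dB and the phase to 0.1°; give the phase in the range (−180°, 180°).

40.2 dB, -10.6°

At s = jω = j2118:
zero (s+4): 4 + j2118 → |·| = √(4²+2118²) = √4485940 ≈ 2118, ∠ = arctan(2118/4) ≈ 89.89°
zero (s+450): 450 + j2118 → |·| = √(450²+2118²) = √4688424 ≈ 2165.3, ∠ = arctan(2118/450) ≈ 78.01°
pole (s+15): 15 + j2118 → |·| = √(15²+2118²) = √4486149 ≈ 2118.1, ∠ = arctan(2118/15) ≈ 89.59°
pole (s+40): 40 + j2118 → |·| = √(40²+2118²) = √4487524 ≈ 2118.4, ∠ = arctan(2118/40) ≈ 88.92°
|T| = 100 · 4.5861e+06 / 4.487e+06 ≈ 102.21
Gain = 20 log₁₀(102.21) ≈ 40.19 dB
∠T = 167.90° − 178.51° = -10.61°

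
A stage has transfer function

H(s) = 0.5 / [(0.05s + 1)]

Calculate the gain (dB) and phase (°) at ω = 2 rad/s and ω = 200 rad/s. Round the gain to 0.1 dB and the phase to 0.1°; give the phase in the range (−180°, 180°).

At ω = 2 rad/s:
pole (1 + j2·0.05) = 1 + j0.1 → |·| ≈ 1.005, ∠ ≈ 5.71°
|H| = 0.5 · 1 / (1.005) ≈ 0.49751
Gain = 20 log₁₀(0.49751) ≈ -6.06 dB
∠H = (0°) − (5.71°) = -5.71°

At ω = 200 rad/s:
pole (1 + j200·0.05) = 1 + j10 → |·| ≈ 10.05, ∠ ≈ 84.29°
|H| = 0.5 · 1 / (10.05) ≈ 0.049751
Gain = 20 log₁₀(0.049751) ≈ -26.06 dB
∠H = (0°) − (84.29°) = -84.29°

ω = 2: -6.1 dB, -5.7°; ω = 200: -26.1 dB, -84.3°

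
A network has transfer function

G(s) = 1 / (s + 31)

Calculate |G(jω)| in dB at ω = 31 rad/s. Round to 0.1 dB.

-32.8 dB

At s = jω = j31:
pole (s+31): 31 + j31 → |·| = √(31²+31²) = √1922 ≈ 43.841, ∠ = arctan(31/31) ≈ 45.00°
|G| = 1 / 43.841 ≈ 0.02281
Gain = 20 log₁₀(0.02281) ≈ -32.84 dB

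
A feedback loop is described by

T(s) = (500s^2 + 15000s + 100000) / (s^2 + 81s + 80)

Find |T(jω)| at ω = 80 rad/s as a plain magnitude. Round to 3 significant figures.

367

Substitute s = j80:
Numerator: 500(j80)^2 + 15000(j80) + 100000 = -3100000 + j1200000
Denominator: (j80)^2 + 81(j80) + 80 = -6320 + j6480
|N| = √(3100000² + 1200000²) ≈ 3.3242e+06, ∠N ≈ 158.84°
|D| = √(6320² + 6480²) ≈ 9051.7, ∠D ≈ 134.28°
|T| = 3.3242e+06 / 9051.7 ≈ 367.25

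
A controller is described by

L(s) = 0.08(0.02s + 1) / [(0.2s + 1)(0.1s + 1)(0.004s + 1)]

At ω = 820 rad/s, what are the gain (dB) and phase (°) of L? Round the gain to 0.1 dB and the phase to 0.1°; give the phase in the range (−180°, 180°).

-90.9 dB, -165.5°

At ω = 820 rad/s:
zero (1 + j820·0.02) = 1 + j16.4 → |·| ≈ 16.43, ∠ ≈ 86.51°
pole (1 + j820·0.2) = 1 + j164 → |·| ≈ 164, ∠ ≈ 89.65°
pole (1 + j820·0.1) = 1 + j82 → |·| ≈ 82.006, ∠ ≈ 89.30°
pole (1 + j820·0.004) = 1 + j3.28 → |·| ≈ 3.4291, ∠ ≈ 73.04°
|L| = 0.08 · 16.43 / (164 · 82.006 · 3.4291) ≈ 2.8501e-05
Gain = 20 log₁₀(2.8501e-05) ≈ -90.90 dB
∠L = (86.51°) − (89.65° + 89.30° + 73.04°) = -165.48°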